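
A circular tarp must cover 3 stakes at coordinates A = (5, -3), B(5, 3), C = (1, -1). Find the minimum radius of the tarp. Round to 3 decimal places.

Side lengths²: AB² = 36, AC² = 20, BC² = 32.
Since AB² = 36 < 32 + 20 = 52, the triangle is acute, so the smallest enclosing circle is the circumcircle.
Circumcentre = (4, 0), r² = 10.
r = √10 ≈ 3.162.

3.162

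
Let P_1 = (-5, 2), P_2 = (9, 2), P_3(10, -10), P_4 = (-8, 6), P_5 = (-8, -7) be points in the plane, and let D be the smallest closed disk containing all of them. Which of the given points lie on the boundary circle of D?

A smallest enclosing disk is always determined by at most three of the input points on its boundary.
The farthest pair is P_3–P_4 with squared distance 580. The circle on this segment as diameter has centre (1, -2) and r² = 580/4 = 145.
Check P_1: distance² to centre = 52 ≤ 145, so it lies inside.
All remaining points lie in this disk, and no smaller disk contains both endpoints, so this is the minimum enclosing circle.
The points at distance exactly r from the centre are P_3, P_4 — 2 points.

P_3, P_4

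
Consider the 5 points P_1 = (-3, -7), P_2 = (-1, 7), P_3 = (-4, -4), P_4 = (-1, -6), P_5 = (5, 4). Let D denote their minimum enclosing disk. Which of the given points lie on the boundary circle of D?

P_1, P_2, P_5

The minimum enclosing circle is determined by three boundary points: P_1, P_2, P_5.
Their circumcentre is (-5/6, -1/6) with r² = 925/18.
The farthest remaining point P_4 is at distance² 613/18 ≤ 925/18.
The points at distance exactly r from the centre are P_1, P_2, P_5 — 3 points.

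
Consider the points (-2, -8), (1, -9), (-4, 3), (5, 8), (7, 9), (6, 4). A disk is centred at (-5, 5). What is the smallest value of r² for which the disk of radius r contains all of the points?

The required radius is the distance from (-5, 5) to the farthest point.
Squared distances: 178, 232, 5, 109, 160, 122.
Maximum is 232, attained at (1, -9).

232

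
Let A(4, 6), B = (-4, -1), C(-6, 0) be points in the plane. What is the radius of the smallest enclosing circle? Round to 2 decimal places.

5.83

Side lengths²: AB² = 113, AC² = 136, BC² = 5.
Since AC² = 136 ≥ 113 + 5 = 118, the angle opposite AC is not acute, so the smallest enclosing circle has AC as diameter.
Centre = midpoint of AC = (-1, 3), r² = 136/4 = 34.
r = √34 ≈ 5.83.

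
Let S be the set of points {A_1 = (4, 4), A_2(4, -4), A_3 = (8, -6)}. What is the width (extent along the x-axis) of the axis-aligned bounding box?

4

max x = 8, min x = 4, so width = 4.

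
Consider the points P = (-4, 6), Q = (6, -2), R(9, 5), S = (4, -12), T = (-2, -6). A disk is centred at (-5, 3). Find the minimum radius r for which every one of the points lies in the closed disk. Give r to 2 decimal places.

The required radius is the distance from (-5, 3) to the farthest point.
Squared distances: 10, 146, 200, 306, 90.
Maximum is 306, attained at S.
r = √306 ≈ 17.49.

17.49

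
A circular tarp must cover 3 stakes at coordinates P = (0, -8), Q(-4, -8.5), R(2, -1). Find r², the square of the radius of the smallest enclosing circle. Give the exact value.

23.0625

Side lengths²: PQ² = 16.25, PR² = 53, QR² = 92.25.
Since QR² = 92.25 ≥ 53 + 16.25 = 69.25, the angle opposite QR is not acute, so the smallest enclosing circle has QR as diameter.
Centre = midpoint of QR = (-1, -4.75), r² = 92.25/4 = 23.0625.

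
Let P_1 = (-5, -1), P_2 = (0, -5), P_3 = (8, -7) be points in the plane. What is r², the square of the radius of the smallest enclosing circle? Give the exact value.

51.25

Side lengths²: P_1P_2² = 41, P_1P_3² = 205, P_2P_3² = 68.
Since P_1P_3² = 205 ≥ 68 + 41 = 109, the angle opposite P_1P_3 is not acute, so the smallest enclosing circle has P_1P_3 as diameter.
Centre = midpoint of P_1P_3 = (1.5, -4), r² = 205/4 = 51.25.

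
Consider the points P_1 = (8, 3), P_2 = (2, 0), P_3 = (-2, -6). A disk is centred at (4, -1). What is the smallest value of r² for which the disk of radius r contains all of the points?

61

The required radius is the distance from (4, -1) to the farthest point.
Squared distances: 32, 5, 61.
Maximum is 61, attained at P_3.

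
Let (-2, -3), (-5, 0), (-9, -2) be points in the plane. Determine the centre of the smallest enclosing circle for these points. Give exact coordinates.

(-5.5, -2.5)

Call the three points A, B, C in the order given.
Side lengths²: AB² = 18, AC² = 50, BC² = 20.
Since AC² = 50 ≥ 20 + 18 = 38, the angle opposite AC is not acute, so the smallest enclosing circle has AC as diameter.
Centre = midpoint of AC = (-5.5, -2.5), r² = 50/4 = 12.5.
Centre = (-5.5, -2.5).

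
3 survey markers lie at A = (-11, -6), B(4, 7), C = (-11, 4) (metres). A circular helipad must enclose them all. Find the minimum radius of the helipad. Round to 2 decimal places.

9.92

Side lengths²: AB² = 394, AC² = 100, BC² = 234.
Since AB² = 394 ≥ 234 + 100 = 334, the angle opposite AB is not acute, so the smallest enclosing circle has AB as diameter.
Centre = midpoint of AB = (-3.5, 0.5), r² = 394/4 = 98.5.
r = √(98.5) ≈ 9.92.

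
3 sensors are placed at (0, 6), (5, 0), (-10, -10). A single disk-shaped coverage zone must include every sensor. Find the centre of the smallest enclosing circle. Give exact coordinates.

(-29/7, -71/28)

Call the three points A, B, C in the order given.
Side lengths²: AB² = 61, AC² = 356, BC² = 325.
Since AC² = 356 < 325 + 61 = 386, the triangle is acute, so the smallest enclosing circle is the circumcircle.
Circumcentre = (-29/7, -71/28), r² = 70577/784.
Centre = (-29/7, -71/28).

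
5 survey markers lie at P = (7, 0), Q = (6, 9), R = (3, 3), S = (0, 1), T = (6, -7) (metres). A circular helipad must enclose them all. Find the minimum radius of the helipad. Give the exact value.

8

By Welzl's lemma the MEC is supported by two points (diametrically opposite) or three points (on a circumcircle).
The farthest pair is Q–T with squared distance 256. The circle on this segment as diameter has centre (6, 1) and r² = 256/4 = 64.
Check P: distance² to centre = 2 ≤ 64, so it lies inside.
All remaining points lie in this disk, and no smaller disk contains both endpoints, so this is the minimum enclosing circle.
r = √64 = 8.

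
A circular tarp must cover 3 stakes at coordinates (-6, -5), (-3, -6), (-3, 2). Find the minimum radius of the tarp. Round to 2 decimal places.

Call the three points A, B, C in the order given.
Side lengths²: AB² = 10, AC² = 58, BC² = 64.
Since BC² = 64 < 58 + 10 = 68, the triangle is acute, so the smallest enclosing circle is the circumcircle.
Circumcentre = (-10/3, -2), r² = 145/9.
r = √(145/9) ≈ 4.01.

4.01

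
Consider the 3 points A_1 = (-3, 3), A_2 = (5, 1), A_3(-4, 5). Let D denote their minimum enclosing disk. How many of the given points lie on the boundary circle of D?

2

Side lengths²: A_1A_2² = 68, A_1A_3² = 5, A_2A_3² = 97.
Since A_2A_3² = 97 ≥ 68 + 5 = 73, the angle opposite A_2A_3 is not acute, so the smallest enclosing circle has A_2A_3 as diameter.
Centre = midpoint of A_2A_3 = (0.5, 3), r² = 97/4 = 24.25.
The points at distance exactly r from the centre are A_2, A_3 — 2 points.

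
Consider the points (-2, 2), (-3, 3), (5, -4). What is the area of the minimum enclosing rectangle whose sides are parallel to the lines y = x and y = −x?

In coordinates u = x + y, v = x − y the rectangle is axis-aligned; the map (x,y)→(u,v) scales areas by 2.
u-values: 0, 0, 1; range = 1 − 0 = 1.
v-values: -4, -6, 9; range = 9 − (-6) = 15.
Area = (1 × 15) / 2 = 7.5.

7.5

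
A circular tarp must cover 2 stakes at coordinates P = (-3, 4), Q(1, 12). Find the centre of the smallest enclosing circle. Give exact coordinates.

The smallest circle enclosing two points has them as diameter endpoints.
Centre = midpoint = (-1, 8); r² = |PQ|²/4 = 80/4 = 20.
Centre = (-1, 8).

(-1, 8)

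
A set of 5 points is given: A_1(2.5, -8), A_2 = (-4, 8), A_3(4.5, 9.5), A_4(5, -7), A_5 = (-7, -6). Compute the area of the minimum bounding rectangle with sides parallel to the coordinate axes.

x ranges over [-7, 5], width 12.
y ranges over [-8, 9.5], height 17.5.
Area = 12 × 17.5 = 210.

210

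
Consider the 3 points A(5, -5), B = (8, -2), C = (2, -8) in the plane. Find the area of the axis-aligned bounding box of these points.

36

x ranges over [2, 8], width 6.
y ranges over [-8, -2], height 6.
Area = 6 × 6 = 36.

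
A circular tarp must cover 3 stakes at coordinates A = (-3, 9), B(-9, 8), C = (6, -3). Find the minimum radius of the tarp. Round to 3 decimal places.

Side lengths²: AB² = 37, AC² = 225, BC² = 346.
Since BC² = 346 ≥ 225 + 37 = 262, the angle opposite BC is not acute, so the smallest enclosing circle has BC as diameter.
Centre = midpoint of BC = (-1.5, 2.5), r² = 346/4 = 86.5.
r = √(86.5) ≈ 9.301.

9.301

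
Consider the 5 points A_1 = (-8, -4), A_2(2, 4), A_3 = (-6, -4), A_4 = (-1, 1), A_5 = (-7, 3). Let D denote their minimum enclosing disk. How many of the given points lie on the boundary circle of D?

2

The farthest pair is A_1–A_2 with squared distance 164. The circle on this segment as diameter has centre (-3, 0) and r² = 164/4 = 41.
Check A_3: distance² to centre = 25 ≤ 41, so it lies inside.
All remaining points lie in this disk, and no smaller disk contains both endpoints, so this is the minimum enclosing circle.
The points at distance exactly r from the centre are A_1, A_2 — 2 points.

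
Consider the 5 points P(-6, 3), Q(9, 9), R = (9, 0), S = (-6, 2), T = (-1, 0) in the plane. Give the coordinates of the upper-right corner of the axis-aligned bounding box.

x-range [-6, 9], y-range [0, 9].
The upper-right corner is (9, 9).

(9, 9)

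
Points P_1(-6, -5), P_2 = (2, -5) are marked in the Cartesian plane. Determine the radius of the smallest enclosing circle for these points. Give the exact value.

The smallest circle enclosing two points has them as diameter endpoints.
Centre = midpoint = (-2, -5); r² = |P_1P_2|²/4 = 64/4 = 16.
r = √16 = 4.

4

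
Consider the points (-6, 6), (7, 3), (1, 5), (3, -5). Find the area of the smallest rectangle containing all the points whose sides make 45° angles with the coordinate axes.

120

In coordinates u = x + y, v = x − y the rectangle is axis-aligned; the map (x,y)→(u,v) scales areas by 2.
u-values: 0, 10, 6, -2; range = 10 − (-2) = 12.
v-values: -12, 4, -4, 8; range = 8 − (-12) = 20.
Area = (12 × 20) / 2 = 120.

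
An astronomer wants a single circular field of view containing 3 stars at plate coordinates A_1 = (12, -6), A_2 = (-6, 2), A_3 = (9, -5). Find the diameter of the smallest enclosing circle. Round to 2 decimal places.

Side lengths²: A_1A_2² = 388, A_1A_3² = 10, A_2A_3² = 274.
Since A_1A_2² = 388 ≥ 274 + 10 = 284, the angle opposite A_1A_2 is not acute, so the smallest enclosing circle has A_1A_2 as diameter.
Centre = midpoint of A_1A_2 = (3, -2), r² = 388/4 = 97.
Diameter = 2r = 2√97 ≈ 19.70.

19.70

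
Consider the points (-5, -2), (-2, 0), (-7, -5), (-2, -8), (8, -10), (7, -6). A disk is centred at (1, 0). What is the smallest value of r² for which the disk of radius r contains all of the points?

The required radius is the distance from (1, 0) to the farthest point.
Squared distances: 40, 9, 89, 73, 149, 72.
Maximum is 149, attained at (8, -10).

149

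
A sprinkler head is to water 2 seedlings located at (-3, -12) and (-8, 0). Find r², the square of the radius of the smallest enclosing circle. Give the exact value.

42.25

The smallest circle enclosing two points has them as diameter endpoints.
Centre = midpoint = (-5.5, -6); r² = |(-3, -12)−(-8, 0)|²/4 = 169/4 = 42.25.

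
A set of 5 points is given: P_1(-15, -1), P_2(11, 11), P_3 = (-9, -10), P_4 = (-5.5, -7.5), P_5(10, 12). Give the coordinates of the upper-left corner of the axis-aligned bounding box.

(-15, 12)

x-range [-15, 11], y-range [-10, 12].
The upper-left corner is (-15, 12).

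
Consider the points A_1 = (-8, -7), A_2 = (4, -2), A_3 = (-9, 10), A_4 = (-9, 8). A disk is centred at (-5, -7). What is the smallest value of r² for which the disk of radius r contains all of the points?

305

The required radius is the distance from (-5, -7) to the farthest point.
Squared distances: 9, 106, 305, 241.
Maximum is 305, attained at A_3.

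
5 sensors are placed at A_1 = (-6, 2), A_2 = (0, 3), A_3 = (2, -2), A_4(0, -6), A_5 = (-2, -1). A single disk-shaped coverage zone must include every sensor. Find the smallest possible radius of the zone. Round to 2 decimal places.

5.07

The minimum enclosing circle is determined by three boundary points: A_1, A_2, A_4.
Their circumcentre is (-7/3, -1.5) with r² = 925/36.
The farthest remaining point A_3 is at distance² 685/36 ≤ 925/36.
r = √(925/36) ≈ 5.07.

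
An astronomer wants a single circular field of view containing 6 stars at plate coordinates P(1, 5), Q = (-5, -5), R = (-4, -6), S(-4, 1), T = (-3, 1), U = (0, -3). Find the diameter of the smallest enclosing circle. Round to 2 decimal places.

12.08

The minimum enclosing circle of a finite set is fixed by two of the points (as a diameter) or three (as a circumcircle).
The farthest pair is P–R with squared distance 146. The circle on this segment as diameter has centre (-1.5, -0.5) and r² = 146/4 = 36.5.
Check Q: distance² to centre = 32.5 ≤ 36.5, so it lies inside.
All remaining points lie in this disk, and no smaller disk contains both endpoints, so this is the minimum enclosing circle.
Diameter = 2r = 2√(36.5) ≈ 12.08.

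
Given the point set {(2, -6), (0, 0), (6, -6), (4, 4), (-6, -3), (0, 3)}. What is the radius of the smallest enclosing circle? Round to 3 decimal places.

A smallest enclosing disk is always determined by at most three of the input points on its boundary.
The minimum enclosing circle is determined by three boundary points: (6, -6), (4, 4), (-6, -3).
Their circumcentre is (25/38, -71/38) with r² = 32929/722.
The farthest remaining point (0, 3) is at distance² 17425/722 ≤ 32929/722.
r = √(32929/722) ≈ 6.753.

6.753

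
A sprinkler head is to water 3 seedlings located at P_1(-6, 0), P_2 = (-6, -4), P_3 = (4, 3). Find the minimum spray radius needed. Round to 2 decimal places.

Side lengths²: P_1P_2² = 16, P_1P_3² = 109, P_2P_3² = 149.
Since P_2P_3² = 149 ≥ 109 + 16 = 125, the angle opposite P_2P_3 is not acute, so the smallest enclosing circle has P_2P_3 as diameter.
Centre = midpoint of P_2P_3 = (-1, -0.5), r² = 149/4 = 37.25.
r = √(37.25) ≈ 6.10.

6.10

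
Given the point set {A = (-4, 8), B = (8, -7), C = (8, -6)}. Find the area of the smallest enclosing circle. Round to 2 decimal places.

289.81

Side lengths²: AB² = 369, AC² = 340, BC² = 1.
Since AB² = 369 ≥ 340 + 1 = 341, the angle opposite AB is not acute, so the smallest enclosing circle has AB as diameter.
Centre = midpoint of AB = (2, 0.5), r² = 369/4 = 92.25.
Area = π·r² = π·92.25 ≈ 289.81.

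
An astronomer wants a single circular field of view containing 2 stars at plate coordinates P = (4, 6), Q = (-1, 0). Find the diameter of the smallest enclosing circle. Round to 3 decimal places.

The smallest circle enclosing two points has them as diameter endpoints.
Centre = midpoint = (1.5, 3); r² = |PQ|²/4 = 61/4 = 15.25.
Diameter = 2r = 2√(15.25) ≈ 7.810.

7.810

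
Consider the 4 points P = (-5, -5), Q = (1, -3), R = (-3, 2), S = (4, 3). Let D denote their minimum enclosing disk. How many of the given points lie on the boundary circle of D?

A smallest enclosing disk is always determined by at most three of the input points on its boundary.
The farthest pair is P–S with squared distance 145. The circle on this segment as diameter has centre (-0.5, -1) and r² = 145/4 = 36.25.
Check Q: distance² to centre = 6.25 ≤ 36.25, so it lies inside.
All remaining points lie in this disk, and no smaller disk contains both endpoints, so this is the minimum enclosing circle.
The points at distance exactly r from the centre are P, S — 2 points.

2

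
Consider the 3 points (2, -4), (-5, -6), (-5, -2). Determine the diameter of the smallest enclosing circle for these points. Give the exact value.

Call the three points A, B, C in the order given.
Side lengths²: AB² = 53, AC² = 53, BC² = 16.
Since AC² = 53 < 53 + 16 = 69, the triangle is acute, so the smallest enclosing circle is the circumcircle.
Circumcentre = (-25/14, -4), r² = 2809/196.
Diameter = 2r = 2√(2809/196) = 53/7.

53/7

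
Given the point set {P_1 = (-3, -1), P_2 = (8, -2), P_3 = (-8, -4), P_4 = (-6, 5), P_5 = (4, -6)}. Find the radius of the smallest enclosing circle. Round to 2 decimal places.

8.31

The minimum enclosing circle is determined by three boundary points: P_2, P_3, P_4.
Their circumcentre is (-0.25, -1) with r² = 69.0625.
The farthest remaining point P_5 is at distance² 43.0625 ≤ 69.0625.
r = √(69.0625) ≈ 8.31.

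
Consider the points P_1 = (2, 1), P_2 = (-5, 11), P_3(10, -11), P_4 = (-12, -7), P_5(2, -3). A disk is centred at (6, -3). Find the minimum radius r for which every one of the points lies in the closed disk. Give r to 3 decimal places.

18.439

The required radius is the distance from (6, -3) to the farthest point.
Squared distances: 32, 317, 80, 340, 16.
Maximum is 340, attained at P_4.
r = √340 ≈ 18.439.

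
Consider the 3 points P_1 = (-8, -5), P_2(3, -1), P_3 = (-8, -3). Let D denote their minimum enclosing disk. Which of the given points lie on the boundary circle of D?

Side lengths²: P_1P_2² = 137, P_1P_3² = 4, P_2P_3² = 125.
Since P_1P_2² = 137 ≥ 125 + 4 = 129, the angle opposite P_1P_2 is not acute, so the smallest enclosing circle has P_1P_2 as diameter.
Centre = midpoint of P_1P_2 = (-2.5, -3), r² = 137/4 = 34.25.
The points at distance exactly r from the centre are P_1, P_2 — 2 points.

P_1, P_2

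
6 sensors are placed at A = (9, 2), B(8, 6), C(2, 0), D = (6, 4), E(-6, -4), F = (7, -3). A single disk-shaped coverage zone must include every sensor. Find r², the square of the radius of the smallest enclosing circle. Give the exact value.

74

The minimum enclosing circle of a finite set is fixed by two of the points (as a diameter) or three (as a circumcircle).
The farthest pair is B–E with squared distance 296. The circle on this segment as diameter has centre (1, 1) and r² = 296/4 = 74.
Check A: distance² to centre = 65 ≤ 74, so it lies inside.
All remaining points lie in this disk, and no smaller disk contains both endpoints, so this is the minimum enclosing circle.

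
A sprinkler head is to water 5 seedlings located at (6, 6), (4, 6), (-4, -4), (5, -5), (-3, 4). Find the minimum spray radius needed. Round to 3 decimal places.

7.072

The minimum enclosing circle of a finite set is fixed by two of the points (as a diameter) or three (as a circumcircle).
The minimum enclosing circle is determined by three boundary points: (6, 6), (-4, -4), (5, -5).
Their circumcentre is (1.1, 0.9) with r² = 50.02.
The farthest remaining point (4, 6) is at distance² 34.42 ≤ 50.02.
r = √(50.02) ≈ 7.072.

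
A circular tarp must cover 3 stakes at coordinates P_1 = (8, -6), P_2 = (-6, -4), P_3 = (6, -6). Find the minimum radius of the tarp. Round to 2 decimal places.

7.07

Side lengths²: P_1P_2² = 200, P_1P_3² = 4, P_2P_3² = 148.
Since P_1P_2² = 200 ≥ 148 + 4 = 152, the angle opposite P_1P_2 is not acute, so the smallest enclosing circle has P_1P_2 as diameter.
Centre = midpoint of P_1P_2 = (1, -5), r² = 200/4 = 50.
r = √50 ≈ 7.07.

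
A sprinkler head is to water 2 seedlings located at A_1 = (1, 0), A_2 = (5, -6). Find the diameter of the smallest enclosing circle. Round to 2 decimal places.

7.21

The smallest circle enclosing two points has them as diameter endpoints.
Centre = midpoint = (3, -3); r² = |A_1A_2|²/4 = 52/4 = 13.
Diameter = 2r = 2√13 ≈ 7.21.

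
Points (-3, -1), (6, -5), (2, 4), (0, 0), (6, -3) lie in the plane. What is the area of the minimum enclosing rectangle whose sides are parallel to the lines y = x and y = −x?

In coordinates u = x + y, v = x − y the rectangle is axis-aligned; the map (x,y)→(u,v) scales areas by 2.
u-values: -4, 1, 6, 0, 3; range = 6 − (-4) = 10.
v-values: -2, 11, -2, 0, 9; range = 11 − (-2) = 13.
Area = (10 × 13) / 2 = 65.

65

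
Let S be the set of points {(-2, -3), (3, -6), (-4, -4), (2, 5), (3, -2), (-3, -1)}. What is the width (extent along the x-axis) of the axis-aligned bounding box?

max x = 3, min x = -4, so width = 7.

7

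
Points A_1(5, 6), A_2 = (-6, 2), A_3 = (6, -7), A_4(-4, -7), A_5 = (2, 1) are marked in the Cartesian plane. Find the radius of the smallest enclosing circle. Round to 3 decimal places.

A smallest enclosing disk is always determined by at most three of the input points on its boundary.
The minimum enclosing circle is determined by three boundary points: A_1, A_3, A_4.
Their circumcentre is (1, -11/13) with r² = 10625/169.
The farthest remaining point A_2 is at distance² 9650/169 ≤ 10625/169.
r = √(10625/169) ≈ 7.929.

7.929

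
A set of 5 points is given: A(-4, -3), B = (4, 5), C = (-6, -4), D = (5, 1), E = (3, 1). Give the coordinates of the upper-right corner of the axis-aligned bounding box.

x-range [-6, 5], y-range [-4, 5].
The upper-right corner is (5, 5).

(5, 5)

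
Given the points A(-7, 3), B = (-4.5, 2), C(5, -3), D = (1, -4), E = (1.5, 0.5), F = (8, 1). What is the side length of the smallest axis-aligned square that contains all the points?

The bounding box has width 15 and height 7.
An axis-aligned square enclosing the set must have side ≥ max(width, height).
So the minimum side is max(15, 7) = 15.

15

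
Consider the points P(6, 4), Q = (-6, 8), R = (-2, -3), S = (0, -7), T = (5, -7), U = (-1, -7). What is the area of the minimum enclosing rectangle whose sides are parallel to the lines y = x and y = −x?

234

In coordinates u = x + y, v = x − y the rectangle is axis-aligned; the map (x,y)→(u,v) scales areas by 2.
u-values: 10, 2, -5, -7, -2, -8; range = 10 − (-8) = 18.
v-values: 2, -14, 1, 7, 12, 6; range = 12 − (-14) = 26.
Area = (18 × 26) / 2 = 234.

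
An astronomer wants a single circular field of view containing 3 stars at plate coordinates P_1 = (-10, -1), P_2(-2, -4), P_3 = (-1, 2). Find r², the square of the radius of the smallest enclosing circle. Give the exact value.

Side lengths²: P_1P_2² = 73, P_1P_3² = 90, P_2P_3² = 37.
Since P_1P_3² = 90 < 73 + 37 = 110, the triangle is acute, so the smallest enclosing circle is the circumcircle.
Circumcentre = (-177/34, -13/34), r² = 13505/578.

13505/578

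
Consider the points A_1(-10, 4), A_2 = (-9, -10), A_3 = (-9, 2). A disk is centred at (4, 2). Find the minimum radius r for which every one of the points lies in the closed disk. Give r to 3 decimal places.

17.692

The required radius is the distance from (4, 2) to the farthest point.
Squared distances: 200, 313, 169.
Maximum is 313, attained at A_2.
r = √313 ≈ 17.692.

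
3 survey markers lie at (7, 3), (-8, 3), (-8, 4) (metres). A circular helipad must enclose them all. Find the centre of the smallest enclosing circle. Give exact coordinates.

Call the three points A, B, C in the order given.
Side lengths²: AB² = 225, AC² = 226, BC² = 1.
Since AC² = 226 ≥ 225 + 1 = 226, the angle opposite AC is not acute, so the smallest enclosing circle has AC as diameter.
Centre = midpoint of AC = (-0.5, 3.5), r² = 226/4 = 56.5.
Centre = (-0.5, 3.5).

(-0.5, 3.5)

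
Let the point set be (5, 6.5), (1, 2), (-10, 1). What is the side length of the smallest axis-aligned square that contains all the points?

15

The bounding box has width 15 and height 5.5.
An axis-aligned square enclosing the set must have side ≥ max(width, height).
So the minimum side is max(15, 5.5) = 15.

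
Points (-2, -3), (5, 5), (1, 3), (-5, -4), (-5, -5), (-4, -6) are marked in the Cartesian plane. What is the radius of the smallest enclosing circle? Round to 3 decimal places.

By Welzl's lemma the MEC is supported by two points (diametrically opposite) or three points (on a circumcircle).
The farthest pair is (5, 5)–(-4, -6) with squared distance 202. The circle on this segment as diameter has centre (0.5, -0.5) and r² = 202/4 = 50.5.
Check (-2, -3): distance² to centre = 12.5 ≤ 50.5, so it lies inside.
All remaining points lie in this disk, and no smaller disk contains both endpoints, so this is the minimum enclosing circle.
r = √(50.5) ≈ 7.106.

7.106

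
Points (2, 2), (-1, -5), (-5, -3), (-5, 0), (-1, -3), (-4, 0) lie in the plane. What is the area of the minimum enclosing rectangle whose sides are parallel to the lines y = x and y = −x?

54

In coordinates u = x + y, v = x − y the rectangle is axis-aligned; the map (x,y)→(u,v) scales areas by 2.
u-values: 4, -6, -8, -5, -4, -4; range = 4 − (-8) = 12.
v-values: 0, 4, -2, -5, 2, -4; range = 4 − (-5) = 9.
Area = (12 × 9) / 2 = 54.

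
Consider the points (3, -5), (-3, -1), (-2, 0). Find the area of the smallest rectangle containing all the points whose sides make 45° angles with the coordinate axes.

In coordinates u = x + y, v = x − y the rectangle is axis-aligned; the map (x,y)→(u,v) scales areas by 2.
u-values: -2, -4, -2; range = -2 − (-4) = 2.
v-values: 8, -2, -2; range = 8 − (-2) = 10.
Area = (2 × 10) / 2 = 10.

10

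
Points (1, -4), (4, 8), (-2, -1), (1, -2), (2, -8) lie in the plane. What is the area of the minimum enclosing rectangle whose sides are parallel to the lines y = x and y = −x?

126

In coordinates u = x + y, v = x − y the rectangle is axis-aligned; the map (x,y)→(u,v) scales areas by 2.
u-values: -3, 12, -3, -1, -6; range = 12 − (-6) = 18.
v-values: 5, -4, -1, 3, 10; range = 10 − (-4) = 14.
Area = (18 × 14) / 2 = 126.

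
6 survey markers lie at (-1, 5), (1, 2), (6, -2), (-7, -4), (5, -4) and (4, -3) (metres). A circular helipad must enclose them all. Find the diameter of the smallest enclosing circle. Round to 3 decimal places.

13.413

The minimum enclosing circle is determined by three boundary points: (-1, 5), (6, -2), (-7, -4).
Their circumcentre is (-0.7, -1.7) with r² = 44.98.
The farthest remaining point (5, -4) is at distance² 37.78 ≤ 44.98.
Diameter = 2r = 2√(44.98) ≈ 13.413.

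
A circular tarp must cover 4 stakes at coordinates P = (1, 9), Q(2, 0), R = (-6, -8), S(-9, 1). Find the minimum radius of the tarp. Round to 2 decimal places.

9.19

By Welzl's lemma the MEC is supported by two points (diametrically opposite) or three points (on a circumcircle).
The farthest pair is P–R with squared distance 338. The circle on this segment as diameter has centre (-2.5, 0.5) and r² = 338/4 = 84.5.
Check Q: distance² to centre = 20.5 ≤ 84.5, so it lies inside.
All remaining points lie in this disk, and no smaller disk contains both endpoints, so this is the minimum enclosing circle.
r = √(84.5) ≈ 9.19.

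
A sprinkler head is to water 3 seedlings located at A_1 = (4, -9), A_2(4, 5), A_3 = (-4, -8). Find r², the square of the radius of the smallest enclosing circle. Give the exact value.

59.16015625

Side lengths²: A_1A_2² = 196, A_1A_3² = 65, A_2A_3² = 233.
Since A_2A_3² = 233 < 196 + 65 = 261, the triangle is acute, so the smallest enclosing circle is the circumcircle.
Circumcentre = (0.8125, -2), r² = 59.16015625.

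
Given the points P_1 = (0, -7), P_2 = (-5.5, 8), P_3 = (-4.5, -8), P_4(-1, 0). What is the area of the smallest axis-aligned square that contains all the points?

The bounding box has width 5.5 and height 16.
An axis-aligned square enclosing the set must have side ≥ max(width, height).
So the minimum side is max(5.5, 16) = 16.
Area = 16² = 256.

256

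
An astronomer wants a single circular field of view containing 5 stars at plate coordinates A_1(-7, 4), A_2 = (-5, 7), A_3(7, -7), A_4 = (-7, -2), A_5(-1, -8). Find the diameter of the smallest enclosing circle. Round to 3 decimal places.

18.439

By Welzl's lemma the MEC is supported by two points (diametrically opposite) or three points (on a circumcircle).
The farthest pair is A_2–A_3 with squared distance 340. The circle on this segment as diameter has centre (1, 0) and r² = 340/4 = 85.
Check A_1: distance² to centre = 80 ≤ 85, so it lies inside.
All remaining points lie in this disk, and no smaller disk contains both endpoints, so this is the minimum enclosing circle.
Diameter = 2r = 2√85 ≈ 18.439.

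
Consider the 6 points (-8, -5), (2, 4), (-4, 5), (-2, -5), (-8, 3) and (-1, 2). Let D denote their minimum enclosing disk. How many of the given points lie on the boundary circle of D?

2

By Welzl's lemma the MEC is supported by two points (diametrically opposite) or three points (on a circumcircle).
The farthest pair is (-8, -5)–(2, 4) with squared distance 181. The circle on this segment as diameter has centre (-3, -0.5) and r² = 181/4 = 45.25.
Check (-4, 5): distance² to centre = 31.25 ≤ 45.25, so it lies inside.
All remaining points lie in this disk, and no smaller disk contains both endpoints, so this is the minimum enclosing circle.
The points at distance exactly r from the centre are (-8, -5), (2, 4) — 2 points.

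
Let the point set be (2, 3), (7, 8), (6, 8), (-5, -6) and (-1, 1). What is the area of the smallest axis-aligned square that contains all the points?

196

The bounding box has width 12 and height 14.
An axis-aligned square enclosing the set must have side ≥ max(width, height).
So the minimum side is max(12, 14) = 14.
Area = 14² = 196.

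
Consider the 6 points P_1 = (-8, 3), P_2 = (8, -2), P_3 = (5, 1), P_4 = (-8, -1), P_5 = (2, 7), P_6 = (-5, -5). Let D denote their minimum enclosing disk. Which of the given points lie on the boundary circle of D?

P_1, P_2

By Welzl's lemma the MEC is supported by two points (diametrically opposite) or three points (on a circumcircle).
The farthest pair is P_1–P_2 with squared distance 281. The circle on this segment as diameter has centre (0, 0.5) and r² = 281/4 = 70.25.
Check P_3: distance² to centre = 25.25 ≤ 70.25, so it lies inside.
All remaining points lie in this disk, and no smaller disk contains both endpoints, so this is the minimum enclosing circle.
The points at distance exactly r from the centre are P_1, P_2 — 2 points.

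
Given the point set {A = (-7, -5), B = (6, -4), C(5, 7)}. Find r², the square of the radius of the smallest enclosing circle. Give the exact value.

Side lengths²: AB² = 170, AC² = 288, BC² = 122.
Since AC² = 288 < 170 + 122 = 292, the triangle is acute, so the smallest enclosing circle is the circumcircle.
Circumcentre = (-11/12, 11/12), r² = 5185/72.

5185/72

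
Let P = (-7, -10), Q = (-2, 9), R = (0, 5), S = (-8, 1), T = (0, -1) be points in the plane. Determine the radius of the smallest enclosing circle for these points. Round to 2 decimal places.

A smallest enclosing disk is always determined by at most three of the input points on its boundary.
The farthest pair is P–Q with squared distance 386. The circle on this segment as diameter has centre (-4.5, -0.5) and r² = 386/4 = 96.5.
Check R: distance² to centre = 50.5 ≤ 96.5, so it lies inside.
All remaining points lie in this disk, and no smaller disk contains both endpoints, so this is the minimum enclosing circle.
r = √(96.5) ≈ 9.82.

9.82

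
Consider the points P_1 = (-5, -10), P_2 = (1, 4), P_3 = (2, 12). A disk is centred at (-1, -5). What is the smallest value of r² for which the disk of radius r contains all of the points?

298

The required radius is the distance from (-1, -5) to the farthest point.
Squared distances: 41, 85, 298.
Maximum is 298, attained at P_3.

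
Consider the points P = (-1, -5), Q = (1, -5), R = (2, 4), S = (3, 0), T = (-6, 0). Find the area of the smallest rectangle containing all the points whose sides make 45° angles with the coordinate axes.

In coordinates u = x + y, v = x − y the rectangle is axis-aligned; the map (x,y)→(u,v) scales areas by 2.
u-values: -6, -4, 6, 3, -6; range = 6 − (-6) = 12.
v-values: 4, 6, -2, 3, -6; range = 6 − (-6) = 12.
Area = (12 × 12) / 2 = 72.

72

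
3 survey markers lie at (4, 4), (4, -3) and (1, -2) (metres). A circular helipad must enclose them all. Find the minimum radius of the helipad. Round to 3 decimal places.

Call the three points A, B, C in the order given.
Side lengths²: AB² = 49, AC² = 45, BC² = 10.
Since AB² = 49 < 45 + 10 = 55, the triangle is acute, so the smallest enclosing circle is the circumcircle.
Circumcentre = (3.5, 0.5), r² = 12.5.
r = √(12.5) ≈ 3.536.

3.536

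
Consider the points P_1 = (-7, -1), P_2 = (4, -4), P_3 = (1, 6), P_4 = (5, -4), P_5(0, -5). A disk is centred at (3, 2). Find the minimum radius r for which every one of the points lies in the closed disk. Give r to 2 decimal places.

The required radius is the distance from (3, 2) to the farthest point.
Squared distances: 109, 37, 20, 40, 58.
Maximum is 109, attained at P_1.
r = √109 ≈ 10.44.

10.44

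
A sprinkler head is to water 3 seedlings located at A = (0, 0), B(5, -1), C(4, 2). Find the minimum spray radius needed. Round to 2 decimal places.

2.58

Side lengths²: AB² = 26, AC² = 20, BC² = 10.
Since AB² = 26 < 20 + 10 = 30, the triangle is acute, so the smallest enclosing circle is the circumcircle.
Circumcentre = (18/7, -1/7), r² = 325/49.
r = √(325/49) ≈ 2.58.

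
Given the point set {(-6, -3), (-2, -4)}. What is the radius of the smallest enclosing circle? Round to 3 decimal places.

The smallest circle enclosing two points has them as diameter endpoints.
Centre = midpoint = (-4, -3.5); r² = |(-6, -3)−(-2, -4)|²/4 = 17/4 = 4.25.
r = √(4.25) ≈ 2.062.

2.062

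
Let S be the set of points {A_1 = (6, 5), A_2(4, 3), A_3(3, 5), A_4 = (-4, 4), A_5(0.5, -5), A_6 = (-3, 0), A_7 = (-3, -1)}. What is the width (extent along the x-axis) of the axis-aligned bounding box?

max x = 6, min x = -4, so width = 10.

10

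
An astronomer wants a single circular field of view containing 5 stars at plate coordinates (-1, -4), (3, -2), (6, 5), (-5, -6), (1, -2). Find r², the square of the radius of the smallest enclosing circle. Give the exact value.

The minimum enclosing circle of a finite set is fixed by two of the points (as a diameter) or three (as a circumcircle).
The farthest pair is (6, 5)–(-5, -6) with squared distance 242. The circle on this segment as diameter has centre (0.5, -0.5) and r² = 242/4 = 60.5.
Check (-1, -4): distance² to centre = 14.5 ≤ 60.5, so it lies inside.
All remaining points lie in this disk, and no smaller disk contains both endpoints, so this is the minimum enclosing circle.

60.5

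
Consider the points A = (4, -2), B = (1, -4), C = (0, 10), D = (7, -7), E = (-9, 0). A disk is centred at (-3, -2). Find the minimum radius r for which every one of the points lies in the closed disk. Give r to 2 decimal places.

12.37

The required radius is the distance from (-3, -2) to the farthest point.
Squared distances: 49, 20, 153, 125, 40.
Maximum is 153, attained at C.
r = √153 ≈ 12.37.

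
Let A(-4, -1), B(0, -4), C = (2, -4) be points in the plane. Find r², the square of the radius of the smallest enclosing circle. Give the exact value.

Side lengths²: AB² = 25, AC² = 45, BC² = 4.
Since AC² = 45 ≥ 25 + 4 = 29, the angle opposite AC is not acute, so the smallest enclosing circle has AC as diameter.
Centre = midpoint of AC = (-1, -2.5), r² = 45/4 = 11.25.

11.25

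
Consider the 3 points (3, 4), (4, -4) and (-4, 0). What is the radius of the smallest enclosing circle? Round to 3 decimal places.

4.845

Call the three points A, B, C in the order given.
Side lengths²: AB² = 65, AC² = 65, BC² = 80.
Since BC² = 80 < 65 + 65 = 130, the triangle is acute, so the smallest enclosing circle is the circumcircle.
Circumcentre = (5/6, -1/3), r² = 845/36.
r = √(845/36) ≈ 4.845.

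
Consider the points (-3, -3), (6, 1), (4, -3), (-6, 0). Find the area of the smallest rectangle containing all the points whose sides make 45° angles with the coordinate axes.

In coordinates u = x + y, v = x − y the rectangle is axis-aligned; the map (x,y)→(u,v) scales areas by 2.
u-values: -6, 7, 1, -6; range = 7 − (-6) = 13.
v-values: 0, 5, 7, -6; range = 7 − (-6) = 13.
Area = (13 × 13) / 2 = 84.5.

84.5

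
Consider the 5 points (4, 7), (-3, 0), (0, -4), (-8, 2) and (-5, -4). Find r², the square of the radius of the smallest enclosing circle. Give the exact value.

85345/1682

The minimum enclosing circle is determined by three boundary points: (4, 7), (-8, 2), (-5, -4).
Their circumcentre is (-51/58, 105/58) with r² = 85345/1682.
The farthest remaining point (0, -4) is at distance² 58085/1682 ≤ 85345/1682.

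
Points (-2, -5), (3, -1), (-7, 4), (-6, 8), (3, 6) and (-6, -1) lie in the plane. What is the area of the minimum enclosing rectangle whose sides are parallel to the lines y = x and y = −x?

144

In coordinates u = x + y, v = x − y the rectangle is axis-aligned; the map (x,y)→(u,v) scales areas by 2.
u-values: -7, 2, -3, 2, 9, -7; range = 9 − (-7) = 16.
v-values: 3, 4, -11, -14, -3, -5; range = 4 − (-14) = 18.
Area = (16 × 18) / 2 = 144.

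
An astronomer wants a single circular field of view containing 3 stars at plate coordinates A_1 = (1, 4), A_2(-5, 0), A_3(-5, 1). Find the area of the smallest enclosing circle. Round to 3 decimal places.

40.841

Side lengths²: A_1A_2² = 52, A_1A_3² = 45, A_2A_3² = 1.
Since A_1A_2² = 52 ≥ 45 + 1 = 46, the angle opposite A_1A_2 is not acute, so the smallest enclosing circle has A_1A_2 as diameter.
Centre = midpoint of A_1A_2 = (-2, 2), r² = 52/4 = 13.
Area = π·r² = π·13 ≈ 40.841.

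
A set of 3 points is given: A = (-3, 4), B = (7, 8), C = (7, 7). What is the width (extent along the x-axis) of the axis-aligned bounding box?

10

max x = 7, min x = -3, so width = 10.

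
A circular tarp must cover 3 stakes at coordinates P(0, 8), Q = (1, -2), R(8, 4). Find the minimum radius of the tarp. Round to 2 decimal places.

Side lengths²: PQ² = 101, PR² = 80, QR² = 85.
Since PQ² = 101 < 85 + 80 = 165, the triangle is acute, so the smallest enclosing circle is the circumcircle.
Circumcentre = (99/38, 61/19), r² = 42925/1444.
r = √(42925/1444) ≈ 5.45.

5.45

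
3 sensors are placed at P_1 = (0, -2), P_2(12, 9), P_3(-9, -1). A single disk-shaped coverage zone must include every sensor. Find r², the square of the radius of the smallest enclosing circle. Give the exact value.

Side lengths²: P_1P_2² = 265, P_1P_3² = 82, P_2P_3² = 541.
Since P_2P_3² = 541 ≥ 265 + 82 = 347, the angle opposite P_2P_3 is not acute, so the smallest enclosing circle has P_2P_3 as diameter.
Centre = midpoint of P_2P_3 = (1.5, 4), r² = 541/4 = 135.25.

135.25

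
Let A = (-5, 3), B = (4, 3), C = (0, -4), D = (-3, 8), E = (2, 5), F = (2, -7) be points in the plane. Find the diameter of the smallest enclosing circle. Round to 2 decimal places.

15.81

A smallest enclosing disk is always determined by at most three of the input points on its boundary.
The farthest pair is D–F with squared distance 250. The circle on this segment as diameter has centre (-0.5, 0.5) and r² = 250/4 = 62.5.
Check A: distance² to centre = 26.5 ≤ 62.5, so it lies inside.
All remaining points lie in this disk, and no smaller disk contains both endpoints, so this is the minimum enclosing circle.
Diameter = 2r = 2√(62.5) ≈ 15.81.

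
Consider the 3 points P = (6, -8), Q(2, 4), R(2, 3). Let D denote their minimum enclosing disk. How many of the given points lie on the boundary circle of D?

2

Side lengths²: PQ² = 160, PR² = 137, QR² = 1.
Since PQ² = 160 ≥ 137 + 1 = 138, the angle opposite PQ is not acute, so the smallest enclosing circle has PQ as diameter.
Centre = midpoint of PQ = (4, -2), r² = 160/4 = 40.
The points at distance exactly r from the centre are P, Q — 2 points.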